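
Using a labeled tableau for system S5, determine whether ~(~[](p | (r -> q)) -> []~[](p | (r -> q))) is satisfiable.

1. ~(~[](p | (r -> q)) -> []~[](p | (r -> q))), w0
2. ~[](p | (r -> q)), w0
3. ~[]~[](p | (r -> q)), w0
4. ~(p | (r -> q)), w1
5. ~p, w1
6. ~(r -> q), w1
7. r, w1
8. ~q, w1
9. [](p | (r -> q)), w2
10. p | (r -> q), w0
11. p | (r -> q), w1
12. p | (r -> q), w2
13. r -> q, w0
14. r -> q, w1
15. r -> q, w2
16. q, w0
17. q, w1
Accessibility: w0Rw0, w0Rw1, w0Rw2, w1Rw0, w1Rw1, w1Rw2, w2Rw0, w2Rw1, w2Rw2
Branch closes: q and ~q both at w1.
All branches of the tableau close; one closing branch shown above.

Unsatisfiable (every branch closes)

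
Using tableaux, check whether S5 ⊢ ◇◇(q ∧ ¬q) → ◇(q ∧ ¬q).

Yes, valid

Tableau for the negation ¬(◇◇(q ∧ ¬q) → ◇(q ∧ ¬q)):
1. ¬(◇◇(q ∧ ¬q) → ◇(q ∧ ¬q)), 0
2. ◇◇(q ∧ ¬q), 0   [¬→-rule on 1]
3. ¬◇(q ∧ ¬q), 0   [¬→-rule on 1]
4. ¬(q ∧ ¬q), 0   [¬◇-rule on 3 via 0R0]
5. q, 0   [¬∧-rule on 4 (branches; this branch)]
6. ◇(q ∧ ¬q), 1   [◇-rule on 2: fresh world 1, 0R1]
7. ¬(q ∧ ¬q), 1   [¬◇-rule on 3 via 0R1]
8. q, 1   [¬∧-rule on 7 (branches; this branch)]
9. q ∧ ¬q, 2   [◇-rule on 6: fresh world 2, 1R2]
10. q, 2   [∧-rule on 9]
11. ¬q, 2   [∧-rule on 9]
Accessibility: 0R0, 0R1, 0R2, 1R0, 1R1, 1R2, 2R0, 2R1, 2R2
Branch closes: q and ¬q both at 2.
Every branch of the negation's tableau closes; the branch above is one of them.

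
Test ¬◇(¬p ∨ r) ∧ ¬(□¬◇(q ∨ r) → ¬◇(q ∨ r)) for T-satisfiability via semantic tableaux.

No, unsatisfiable

1. ¬◇(¬p ∨ r) ∧ ¬(□¬◇(q ∨ r) → ¬◇(q ∨ r)), 0
2. ¬◇(¬p ∨ r), 0
3. ¬(□¬◇(q ∨ r) → ¬◇(q ∨ r)), 0
4. □¬◇(q ∨ r), 0
5. ◇(q ∨ r), 0
6. ¬(¬p ∨ r), 0
7. p, 0
8. ¬r, 0
9. ¬◇(q ∨ r), 0
10. ¬(q ∨ r), 0
11. ¬q, 0
12. q ∨ r, 1
13. ¬(¬p ∨ r), 1
14. p, 1
15. ¬r, 1
16. ¬◇(q ∨ r), 1
17. ¬(q ∨ r), 1
18. ¬q, 1
19. r, 1
Accessibility: 0R0, 0R1, 1R1
Branch closes: r and ¬r both at 1.
Every branch closes; the branch above is one of them.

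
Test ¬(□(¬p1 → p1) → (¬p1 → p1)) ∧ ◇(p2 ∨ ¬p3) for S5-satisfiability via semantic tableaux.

1. ¬(□(¬p1 → p1) → (¬p1 → p1)) ∧ ◇(p2 ∨ ¬p3), 0
2. ¬(□(¬p1 → p1) → (¬p1 → p1)), 0   [∧-rule on 1]
3. ◇(p2 ∨ ¬p3), 0   [∧-rule on 1]
4. □(¬p1 → p1), 0   [¬→-rule on 2]
5. ¬(¬p1 → p1), 0   [¬→-rule on 2]
6. ¬p1, 0   [¬→-rule on 5]
7. ¬p1 → p1, 0   [□-rule on 4 via 0R0]
8. p1, 0   [→-rule on 7 (branches; this branch)]
Accessibility: 0R0
Branch closes: p1 and ¬p1 both at 0.
(One branch shown.) All branches close.

Unsatisfiable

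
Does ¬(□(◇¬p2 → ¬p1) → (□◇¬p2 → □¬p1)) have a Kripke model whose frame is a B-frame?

1. ¬(□(◇¬p2 → ¬p1) → (□◇¬p2 → □¬p1)), 0
2. □(◇¬p2 → ¬p1), 0
3. ¬(□◇¬p2 → □¬p1), 0
4. □◇¬p2, 0
5. ¬□¬p1, 0
6. ◇¬p2 → ¬p1, 0
7. ◇¬p2, 0
8. ¬p1, 0
9. p1, 1
10. ◇¬p2 → ¬p1, 1
11. ◇¬p2, 1
12. ¬◇¬p2, 1
13. p2, 0
14. p2, 1
15. ¬p2, 2
16. ◇¬p2 → ¬p1, 2
17. ◇¬p2, 2
18. ¬p1, 2
19. ¬p2, 3
20. p2, 3
Accessibility: 0R0, 0R1, 0R2, 1R0, 1R1, 1R3, 2R0, 2R2, 3R1, 3R3
Branch closes: p2 and ¬p2 both at 3.
All branches of the tableau close; one closing branch shown above.

Unsatisfiable (every branch closes)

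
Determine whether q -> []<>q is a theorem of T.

Not valid

Tableau for the negation ~(q -> []<>q):
1. ~(q -> []<>q), w0
2. q, w0
3. ~[]<>q, w0
4. ~<>q, w1
5. ~q, w1
Accessibility: w0Rw0, w0Rw1, w1Rw1
The negation has an open branch (countermodel exists).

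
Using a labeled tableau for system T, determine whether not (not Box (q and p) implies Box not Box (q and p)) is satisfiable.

1. not (not Box (q and p) implies Box not Box (q and p)), u
2. not Box (q and p), u
3. not Box not Box (q and p), u
4. not (q and p), v
5. not p, v
6. Box (q and p), w
7. q and p, w
8. q, w
9. p, w
Accessibility: uRu, uRv, uRw, vRv, wRw

Yes, satisfiable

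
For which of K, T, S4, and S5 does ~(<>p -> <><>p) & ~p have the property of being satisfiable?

K-tableau for the formula:
1. ~(<>p -> <><>p) & ~p, w0
2. ~(<>p -> <><>p), w0
3. ~p, w0
4. <>p, w0
5. ~<><>p, w0
6. p, w1
7. ~<>p, w1
Accessibility: w0Rw1
Complete open branch: satisfiable in K.
T-tableau for the formula:
1. ~(<>p -> <><>p) & ~p, w0
2. ~(<>p -> <><>p), w0
3. ~p, w0
4. <>p, w0
5. ~<><>p, w0
6. ~<>p, w0
7. p, w1
8. ~<>p, w1
9. ~p, w1
Accessibility: w0Rw0, w0Rw1, w1Rw1
Branch closes: p and ~p both at w1.
Every branch closes (one shown): unsatisfiable in T, hence also in S4, S5 (every S4/S5-frame is a T-frame).

K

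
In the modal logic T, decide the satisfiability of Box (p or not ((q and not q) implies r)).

1. Box (p or not ((q and not q) implies r)), w0
2. p or not ((q and not q) implies r), w0
3. p, w0
Accessibility: w0Rw0

Yes, satisfiable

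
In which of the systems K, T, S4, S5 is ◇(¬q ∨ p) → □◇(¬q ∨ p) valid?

S5

S5-tableau for the negation ¬(◇(¬q ∨ p) → □◇(¬q ∨ p)):
1. ¬(◇(¬q ∨ p) → □◇(¬q ∨ p)), 0
2. ◇(¬q ∨ p), 0
3. ¬□◇(¬q ∨ p), 0
4. ¬q ∨ p, 1
5. p, 1
6. ¬◇(¬q ∨ p), 2
7. ¬(¬q ∨ p), 0
8. q, 0
9. ¬p, 0
10. ¬(¬q ∨ p), 1
11. q, 1
12. ¬p, 1
Accessibility: 0R0, 0R1, 0R2, 1R0, 1R1, 1R2, 2R0, 2R1, 2R2
Branch closes: p and ¬p both at 1.
Every branch closes (one shown): valid in S5.
S4-tableau for the negation ¬(◇(¬q ∨ p) → □◇(¬q ∨ p)):
1. ¬(◇(¬q ∨ p) → □◇(¬q ∨ p)), 0
2. ◇(¬q ∨ p), 0
3. ¬□◇(¬q ∨ p), 0
4. ¬q ∨ p, 1
5. p, 1
6. ¬◇(¬q ∨ p), 2
7. ¬(¬q ∨ p), 2
8. q, 2
9. ¬p, 2
Accessibility: 0R0, 0R1, 0R2, 1R1, 2R2
Complete open branch: countermodel on an S4-frame, so not valid in S4, nor in K, T (the same frame is also a K-frame and a T-frame).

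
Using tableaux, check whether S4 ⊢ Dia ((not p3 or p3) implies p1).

Invalid (countermodel exists)

Tableau for the negation not Dia ((not p3 or p3) implies p1):
1. not Dia ((not p3 or p3) implies p1), u
2. not ((not p3 or p3) implies p1), u
3. not p3 or p3, u
4. not p1, u
5. p3, u
Accessibility: uRu
The negation has an open branch (countermodel exists).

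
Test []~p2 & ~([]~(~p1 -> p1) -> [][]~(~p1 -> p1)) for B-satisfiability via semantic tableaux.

1. []~p2 & ~([]~(~p1 -> p1) -> [][]~(~p1 -> p1)), w0
2. []~p2, w0
3. ~([]~(~p1 -> p1) -> [][]~(~p1 -> p1)), w0
4. []~(~p1 -> p1), w0
5. ~[][]~(~p1 -> p1), w0
6. ~p2, w0
7. ~(~p1 -> p1), w0
8. ~p1, w0
9. ~[]~(~p1 -> p1), w1
10. ~p2, w1
11. ~(~p1 -> p1), w1
12. ~p1, w1
13. ~p1 -> p1, w2
14. p1, w2
Accessibility: w0Rw0, w0Rw1, w1Rw0, w1Rw1, w1Rw2, w2Rw1, w2Rw2

Yes, satisfiable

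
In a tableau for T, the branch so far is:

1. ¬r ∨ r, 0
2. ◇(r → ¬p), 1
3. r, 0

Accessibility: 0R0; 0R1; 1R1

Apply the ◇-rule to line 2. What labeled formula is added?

a fresh world 2 with 1R2, and r → ¬p at 2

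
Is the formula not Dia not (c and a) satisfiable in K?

1. not Dia not (c and a), u

Satisfiable (open branch found)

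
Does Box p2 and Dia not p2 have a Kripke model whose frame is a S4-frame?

1. Box p2 and Dia not p2, u
2. Box p2, u
3. Dia not p2, u
4. p2, u
5. not p2, v
6. p2, v
Accessibility: uRu, uRv, vRv
Branch closes: p2 and not p2 both at v.
Every branch closes; the branch above is one of them.

No, unsatisfiable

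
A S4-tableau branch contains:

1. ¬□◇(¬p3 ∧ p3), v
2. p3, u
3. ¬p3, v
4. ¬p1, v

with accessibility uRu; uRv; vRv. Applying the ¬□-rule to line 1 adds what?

a fresh world w with vRw, and ¬◇(¬p3 ∧ p3) at w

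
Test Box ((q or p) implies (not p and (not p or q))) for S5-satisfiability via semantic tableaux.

Satisfiable

1. Box ((q or p) implies (not p and (not p or q))), u
2. (q or p) implies (not p and (not p or q)), u
3. not p and (not p or q), u
4. not p, u
5. not p or q, u
6. q, u
Accessibility: uRu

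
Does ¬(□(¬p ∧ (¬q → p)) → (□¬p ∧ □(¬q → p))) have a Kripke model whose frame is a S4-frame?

No, unsatisfiable

1. ¬(□(¬p ∧ (¬q → p)) → (□¬p ∧ □(¬q → p))), w0
2. □(¬p ∧ (¬q → p)), w0   [¬→-rule on 1]
3. ¬(□¬p ∧ □(¬q → p)), w0   [¬→-rule on 1]
4. ¬p ∧ (¬q → p), w0   [□-rule on 2 via w0Rw0]
5. ¬p, w0   [∧-rule on 4]
6. ¬q → p, w0   [∧-rule on 4]
7. ¬□(¬q → p), w0   [¬∧-rule on 3 (branches; this branch)]
8. q, w0   [→-rule on 6 (branches; this branch)]
9. ¬(¬q → p), w1   [¬□-rule on 7: fresh world w1, w0Rw1]
10. ¬q, w1   [¬→-rule on 9]
11. ¬p, w1   [¬→-rule on 9]
12. ¬p ∧ (¬q → p), w1   [□-rule on 2 via w0Rw1]
13. ¬q → p, w1   [∧-rule on 12]
14. p, w1   [→-rule on 13 (branches; this branch)]
Accessibility: w0Rw0, w0Rw1, w1Rw1
Branch closes: p and ¬p both at w1.
(One branch shown.) All branches close.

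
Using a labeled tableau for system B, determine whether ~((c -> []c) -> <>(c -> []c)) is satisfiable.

1. ~((c -> []c) -> <>(c -> []c)), u
2. c -> []c, u
3. ~<>(c -> []c), u
4. ~(c -> []c), u
5. c, u
6. ~[]c, u
7. []c, u
8. ~c, v
9. ~(c -> []c), v
10. c, v
11. ~[]c, v
Accessibility: uRu, uRv, vRu, vRv
Branch closes: c and ~c both at v.
Every branch closes; the branch above is one of them.

Unsatisfiable (every branch closes)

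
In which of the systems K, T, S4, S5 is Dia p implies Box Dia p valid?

S4-tableau for the negation not (Dia p implies Box Dia p):
1. not (Dia p implies Box Dia p), w0
2. Dia p, w0
3. not Box Dia p, w0
4. p, w1
5. not Dia p, w2
6. not p, w2
Accessibility: w0Rw0, w0Rw1, w0Rw2, w1Rw1, w2Rw2
Complete open branch: countermodel on an S4-frame, so not valid in S4, nor in K, T (the same frame is also a K-frame and a T-frame).
S5-tableau for the negation not (Dia p implies Box Dia p):
1. not (Dia p implies Box Dia p), w0
2. Dia p, w0
3. not Box Dia p, w0
4. p, w1
5. not Dia p, w2
6. not p, w0
7. not p, w1
Accessibility: w0Rw0, w0Rw1, w0Rw2, w1Rw0, w1Rw1, w1Rw2, w2Rw0, w2Rw1, w2Rw2
Branch closes: p and not p both at w1.
Every branch closes (one shown): valid in S5.

S5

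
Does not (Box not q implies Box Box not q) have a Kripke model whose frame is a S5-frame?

Unsatisfiable

1. not (Box not q implies Box Box not q), w0
2. Box not q, w0   [neg-implies-rule on 1]
3. not Box Box not q, w0   [neg-implies-rule on 1]
4. not q, w0   [Box-rule on 2 via w0Rw0]
5. not Box not q, w1   [neg-Box-rule on 3: fresh world w1, w0Rw1]
6. not q, w1   [Box-rule on 2 via w0Rw1]
7. q, w2   [neg-Box-rule on 5: fresh world w2, w1Rw2]
8. not q, w2   [Box-rule on 2 via w0Rw2]
Accessibility: w0Rw0, w0Rw1, w0Rw2, w1Rw0, w1Rw1, w1Rw2, w2Rw0, w2Rw1, w2Rw2
Branch closes: q and not q both at w2.
(One branch shown.) All branches close.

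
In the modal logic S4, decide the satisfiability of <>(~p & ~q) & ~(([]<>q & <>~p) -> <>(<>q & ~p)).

Unsatisfiable

1. <>(~p & ~q) & ~(([]<>q & <>~p) -> <>(<>q & ~p)), 0
2. <>(~p & ~q), 0
3. ~(([]<>q & <>~p) -> <>(<>q & ~p)), 0
4. []<>q & <>~p, 0
5. ~<>(<>q & ~p), 0
6. []<>q, 0
7. <>~p, 0
8. ~(<>q & ~p), 0
9. <>q, 0
10. p, 0
11. ~p & ~q, 1
12. ~p, 1
13. ~q, 1
14. ~(<>q & ~p), 1
15. <>q, 1
16. ~<>q, 1
17. ~p, 2
18. ~(<>q & ~p), 2
19. <>q, 2
20. ~<>q, 2
21. ~q, 2
22. q, 3
23. ~(<>q & ~p), 3
24. <>q, 3
25. p, 3
26. q, 4
27. ~(<>q & ~p), 4
28. <>q, 4
29. ~q, 4
Accessibility: 0R0, 0R1, 0R2, 0R3, 0R4, 1R1, 1R4, 2R2, 3R3, 4R4
Branch closes: q and ~q both at 4.
All branches of the tableau close; one closing branch shown above.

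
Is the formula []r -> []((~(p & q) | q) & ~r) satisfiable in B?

Yes, satisfiable

1. []r -> []((~(p & q) | q) & ~r), w0
2. []((~(p & q) | q) & ~r), w0
3. (~(p & q) | q) & ~r, w0
4. ~(p & q) | q, w0
5. ~r, w0
6. q, w0
Accessibility: w0Rw0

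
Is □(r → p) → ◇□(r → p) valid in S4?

Yes, valid

Tableau for the negation ¬(□(r → p) → ◇□(r → p)):
1. ¬(□(r → p) → ◇□(r → p)), w0
2. □(r → p), w0
3. ¬◇□(r → p), w0
4. r → p, w0
5. ¬□(r → p), w0
6. p, w0
7. ¬(r → p), w1
8. r, w1
9. ¬p, w1
10. r → p, w1
11. ¬□(r → p), w1
12. p, w1
Accessibility: w0Rw0, w0Rw1, w1Rw1
Branch closes: p and ¬p both at w1.
Every branch of the negation's tableau closes; the branch above is one of them.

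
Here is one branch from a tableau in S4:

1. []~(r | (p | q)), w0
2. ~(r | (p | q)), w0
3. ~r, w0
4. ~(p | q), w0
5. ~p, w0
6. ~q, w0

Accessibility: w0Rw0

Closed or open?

No, open

There is no literal clash: for every atom and world, at most one sign appears.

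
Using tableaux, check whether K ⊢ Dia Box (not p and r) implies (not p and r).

Tableau for the negation not (Dia Box (not p and r) implies (not p and r)):
1. not (Dia Box (not p and r) implies (not p and r)), u
2. Dia Box (not p and r), u
3. not (not p and r), u
4. not r, u
5. Box (not p and r), v
Accessibility: uRv
The negation has an open branch (countermodel exists).

Not valid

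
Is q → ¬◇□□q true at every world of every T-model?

Tableau for the negation ¬(q → ¬◇□□q):
1. ¬(q → ¬◇□□q), 0
2. q, 0
3. ◇□□q, 0
4. □□q, 1
5. □q, 1
6. q, 1
Accessibility: 0R0, 0R1, 1R1
The negation has an open branch (countermodel exists).

Invalid (countermodel exists)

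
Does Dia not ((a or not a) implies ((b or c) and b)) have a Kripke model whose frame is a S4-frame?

1. Dia not ((a or not a) implies ((b or c) and b)), u
2. not ((a or not a) implies ((b or c) and b)), v
3. a or not a, v
4. not ((b or c) and b), v
5. not a, v
6. not b, v
Accessibility: uRu, uRv, vRv

Yes, satisfiable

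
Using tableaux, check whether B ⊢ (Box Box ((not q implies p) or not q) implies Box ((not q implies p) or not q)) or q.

Valid in B

Tableau for the negation not ((Box Box ((not q implies p) or not q) implies Box ((not q implies p) or not q)) or q):
1. not ((Box Box ((not q implies p) or not q) implies Box ((not q implies p) or not q)) or q), 0
2. not (Box Box ((not q implies p) or not q) implies Box ((not q implies p) or not q)), 0
3. not q, 0
4. Box Box ((not q implies p) or not q), 0
5. not Box ((not q implies p) or not q), 0
6. Box ((not q implies p) or not q), 0
7. (not q implies p) or not q, 0
8. not q implies p, 0
9. p, 0
10. not ((not q implies p) or not q), 1
11. not (not q implies p), 1
12. q, 1
13. not q, 1
14. not p, 1
Accessibility: 0R0, 0R1, 1R0, 1R1
Branch closes: q and not q both at 1.
All branches of the negation close; one closing branch shown above.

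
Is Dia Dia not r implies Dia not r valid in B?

Invalid (countermodel exists)

Tableau for the negation not (Dia Dia not r implies Dia not r):
1. not (Dia Dia not r implies Dia not r), w0
2. Dia Dia not r, w0
3. not Dia not r, w0
4. r, w0
5. Dia not r, w1
6. r, w1
7. not r, w2
Accessibility: w0Rw0, w0Rw1, w1Rw0, w1Rw1, w1Rw2, w2Rw1, w2Rw2
The negation has an open branch (countermodel exists).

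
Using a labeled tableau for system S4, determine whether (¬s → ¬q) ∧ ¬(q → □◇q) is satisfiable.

1. (¬s → ¬q) ∧ ¬(q → □◇q), u
2. ¬s → ¬q, u
3. ¬(q → □◇q), u
4. q, u
5. ¬□◇q, u
6. s, u
7. ¬◇q, v
8. ¬q, v
Accessibility: uRu, uRv, vRv

Satisfiable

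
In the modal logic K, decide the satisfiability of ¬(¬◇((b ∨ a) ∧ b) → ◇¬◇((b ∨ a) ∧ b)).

Satisfiable (open branch found)

1. ¬(¬◇((b ∨ a) ∧ b) → ◇¬◇((b ∨ a) ∧ b)), w0
2. ¬◇((b ∨ a) ∧ b), w0
3. ¬◇¬◇((b ∨ a) ∧ b), w0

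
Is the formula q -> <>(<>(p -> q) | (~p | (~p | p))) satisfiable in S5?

Satisfiable (open branch found)

1. q -> <>(<>(p -> q) | (~p | (~p | p))), w0
2. <>(<>(p -> q) | (~p | (~p | p))), w0
3. <>(p -> q) | (~p | (~p | p)), w1
4. ~p | (~p | p), w1
5. ~p | p, w1
6. p, w1
Accessibility: w0Rw0, w0Rw1, w1Rw0, w1Rw1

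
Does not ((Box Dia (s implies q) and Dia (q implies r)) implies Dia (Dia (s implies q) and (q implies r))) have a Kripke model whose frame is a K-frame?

1. not ((Box Dia (s implies q) and Dia (q implies r)) implies Dia (Dia (s implies q) and (q implies r))), 0
2. Box Dia (s implies q) and Dia (q implies r), 0
3. not Dia (Dia (s implies q) and (q implies r)), 0
4. Box Dia (s implies q), 0
5. Dia (q implies r), 0
6. q implies r, 1
7. not (Dia (s implies q) and (q implies r)), 1
8. Dia (s implies q), 1
9. r, 1
10. not Dia (s implies q), 1
11. s implies q, 2
12. not (s implies q), 2
13. s, 2
14. not q, 2
15. q, 2
Accessibility: 0R1, 1R2
Branch closes: q and not q both at 2.
(One branch shown.) All branches close.

Unsatisfiable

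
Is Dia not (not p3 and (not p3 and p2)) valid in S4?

Tableau for the negation not Dia not (not p3 and (not p3 and p2)):
1. not Dia not (not p3 and (not p3 and p2)), 0
2. not p3 and (not p3 and p2), 0
3. not p3, 0
4. not p3 and p2, 0
5. p2, 0
Accessibility: 0R0
The negation has an open branch (countermodel exists).

Not valid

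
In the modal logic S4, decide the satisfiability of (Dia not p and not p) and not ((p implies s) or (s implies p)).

No, unsatisfiable

1. (Dia not p and not p) and not ((p implies s) or (s implies p)), 0
2. Dia not p and not p, 0   [and-rule on 1]
3. not ((p implies s) or (s implies p)), 0   [and-rule on 1]
4. Dia not p, 0   [and-rule on 2]
5. not p, 0   [and-rule on 2]
6. not (p implies s), 0   [neg-or-rule on 3]
7. not (s implies p), 0   [neg-or-rule on 3]
8. p, 0   [neg-implies-rule on 6]
9. not s, 0   [neg-implies-rule on 6]
Accessibility: 0R0
Branch closes: p and not p both at 0.
All branches of the tableau close; one closing branch shown above.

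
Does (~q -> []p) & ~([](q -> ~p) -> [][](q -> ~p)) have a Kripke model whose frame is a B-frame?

1. (~q -> []p) & ~([](q -> ~p) -> [][](q -> ~p)), w0
2. ~q -> []p, w0
3. ~([](q -> ~p) -> [][](q -> ~p)), w0
4. [](q -> ~p), w0
5. ~[][](q -> ~p), w0
6. q -> ~p, w0
7. []p, w0
8. p, w0
9. ~q, w0
10. ~[](q -> ~p), w1
11. q -> ~p, w1
12. p, w1
13. ~q, w1
14. ~(q -> ~p), w2
15. q, w2
16. p, w2
Accessibility: w0Rw0, w0Rw1, w1Rw0, w1Rw1, w1Rw2, w2Rw1, w2Rw2

Yes, satisfiable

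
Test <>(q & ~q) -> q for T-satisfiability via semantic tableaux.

Satisfiable

1. <>(q & ~q) -> q, u
2. q, u
Accessibility: uRu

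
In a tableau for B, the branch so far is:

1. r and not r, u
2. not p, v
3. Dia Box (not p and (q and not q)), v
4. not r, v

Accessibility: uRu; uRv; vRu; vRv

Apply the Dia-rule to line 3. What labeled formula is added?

a fresh world w with vRw, and Box (not p and (q and not q)) at w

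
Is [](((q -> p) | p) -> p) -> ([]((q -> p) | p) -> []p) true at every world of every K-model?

Yes, valid

Tableau for the negation ~([](((q -> p) | p) -> p) -> ([]((q -> p) | p) -> []p)):
1. ~([](((q -> p) | p) -> p) -> ([]((q -> p) | p) -> []p)), w0
2. [](((q -> p) | p) -> p), w0   [~->-rule on 1]
3. ~([]((q -> p) | p) -> []p), w0   [~->-rule on 1]
4. []((q -> p) | p), w0   [~->-rule on 3]
5. ~[]p, w0   [~->-rule on 3]
6. ~p, w1   [~[]-rule on 5: fresh world w1, w0Rw1]
7. ((q -> p) | p) -> p, w1   [[]-rule on 2 via w0Rw1]
8. (q -> p) | p, w1   [[]-rule on 4 via w0Rw1]
9. ~((q -> p) | p), w1   [->-rule on 7 (branches; this branch)]
10. ~(q -> p), w1   [~|-rule on 9]
11. q, w1   [~->-rule on 10]
12. q -> p, w1   [|-rule on 8 (branches; this branch)]
13. p, w1   [->-rule on 12 (branches; this branch)]
Accessibility: w0Rw1
Branch closes: p and ~p both at w1.
All branches of the negation close; one closing branch shown above.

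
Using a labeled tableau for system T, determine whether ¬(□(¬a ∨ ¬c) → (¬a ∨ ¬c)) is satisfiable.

No, unsatisfiable

1. ¬(□(¬a ∨ ¬c) → (¬a ∨ ¬c)), u
2. □(¬a ∨ ¬c), u
3. ¬(¬a ∨ ¬c), u
4. a, u
5. c, u
6. ¬a ∨ ¬c, u
7. ¬c, u
Accessibility: uRu
Branch closes: c and ¬c both at u.
All branches of the tableau close; one closing branch shown above.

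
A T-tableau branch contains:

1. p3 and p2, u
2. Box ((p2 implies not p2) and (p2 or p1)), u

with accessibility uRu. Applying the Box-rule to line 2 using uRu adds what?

(p2 implies not p2) and (p2 or p1), u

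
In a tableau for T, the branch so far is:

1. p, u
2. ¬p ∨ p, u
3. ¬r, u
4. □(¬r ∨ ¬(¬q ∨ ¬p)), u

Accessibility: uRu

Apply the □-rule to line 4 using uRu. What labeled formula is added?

¬r ∨ ¬(¬q ∨ ¬p), u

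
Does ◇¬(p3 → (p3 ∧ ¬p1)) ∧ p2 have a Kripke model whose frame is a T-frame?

Satisfiable (open branch found)

1. ◇¬(p3 → (p3 ∧ ¬p1)) ∧ p2, w0
2. ◇¬(p3 → (p3 ∧ ¬p1)), w0
3. p2, w0
4. ¬(p3 → (p3 ∧ ¬p1)), w1
5. p3, w1
6. ¬(p3 ∧ ¬p1), w1
7. p1, w1
Accessibility: w0Rw0, w0Rw1, w1Rw1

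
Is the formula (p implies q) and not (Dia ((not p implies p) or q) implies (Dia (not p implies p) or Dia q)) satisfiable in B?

Unsatisfiable (every branch closes)

1. (p implies q) and not (Dia ((not p implies p) or q) implies (Dia (not p implies p) or Dia q)), w0
2. p implies q, w0
3. not (Dia ((not p implies p) or q) implies (Dia (not p implies p) or Dia q)), w0
4. Dia ((not p implies p) or q), w0
5. not (Dia (not p implies p) or Dia q), w0
6. not Dia (not p implies p), w0
7. not Dia q, w0
8. not (not p implies p), w0
9. not p, w0
10. not q, w0
11. (not p implies p) or q, w1
12. not (not p implies p), w1
13. not p, w1
14. not q, w1
15. not p implies p, w1
16. p, w1
Accessibility: w0Rw0, w0Rw1, w1Rw0, w1Rw1
Branch closes: p and not p both at w1.
Every branch closes; the branch above is one of them.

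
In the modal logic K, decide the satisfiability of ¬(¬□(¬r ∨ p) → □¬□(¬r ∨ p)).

1. ¬(¬□(¬r ∨ p) → □¬□(¬r ∨ p)), u
2. ¬□(¬r ∨ p), u
3. ¬□¬□(¬r ∨ p), u
4. ¬(¬r ∨ p), v
5. r, v
6. ¬p, v
7. □(¬r ∨ p), w
Accessibility: uRv, uRw

Yes, satisfiable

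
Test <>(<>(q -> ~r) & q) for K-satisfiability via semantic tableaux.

Satisfiable

1. <>(<>(q -> ~r) & q), w0
2. <>(q -> ~r) & q, w1
3. <>(q -> ~r), w1
4. q, w1
5. q -> ~r, w2
6. ~r, w2
Accessibility: w0Rw1, w1Rw2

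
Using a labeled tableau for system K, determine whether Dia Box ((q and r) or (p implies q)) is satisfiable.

1. Dia Box ((q and r) or (p implies q)), 0
2. Box ((q and r) or (p implies q)), 1
Accessibility: 0R1

Satisfiable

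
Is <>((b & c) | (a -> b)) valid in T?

Tableau for the negation ~<>((b & c) | (a -> b)):
1. ~<>((b & c) | (a -> b)), w0
2. ~((b & c) | (a -> b)), w0
3. ~(b & c), w0
4. ~(a -> b), w0
5. a, w0
6. ~b, w0
7. ~c, w0
Accessibility: w0Rw0
The negation has an open branch (countermodel exists).

No, not valid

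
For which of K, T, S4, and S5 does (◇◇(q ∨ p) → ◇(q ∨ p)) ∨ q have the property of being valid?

S4-tableau for the negation ¬((◇◇(q ∨ p) → ◇(q ∨ p)) ∨ q):
1. ¬((◇◇(q ∨ p) → ◇(q ∨ p)) ∨ q), 0
2. ¬(◇◇(q ∨ p) → ◇(q ∨ p)), 0
3. ¬q, 0
4. ◇◇(q ∨ p), 0
5. ¬◇(q ∨ p), 0
6. ¬(q ∨ p), 0
7. ¬p, 0
8. ◇(q ∨ p), 1
9. ¬(q ∨ p), 1
10. ¬q, 1
11. ¬p, 1
12. q ∨ p, 2
13. ¬(q ∨ p), 2
14. ¬q, 2
15. ¬p, 2
16. p, 2
Accessibility: 0R0, 0R1, 0R2, 1R1, 1R2, 2R2
Branch closes: p and ¬p both at 2.
Every branch closes (one shown): valid in S4, hence also in S5 (every theorem of S4 is a theorem of S5).
T-tableau for the negation ¬((◇◇(q ∨ p) → ◇(q ∨ p)) ∨ q):
1. ¬((◇◇(q ∨ p) → ◇(q ∨ p)) ∨ q), 0
2. ¬(◇◇(q ∨ p) → ◇(q ∨ p)), 0
3. ¬q, 0
4. ◇◇(q ∨ p), 0
5. ¬◇(q ∨ p), 0
6. ¬(q ∨ p), 0
7. ¬p, 0
8. ◇(q ∨ p), 1
9. ¬(q ∨ p), 1
10. ¬q, 1
11. ¬p, 1
12. q ∨ p, 2
13. p, 2
Accessibility: 0R0, 0R1, 1R1, 1R2, 2R2
Complete open branch: countermodel on a T-frame, so not valid in T, nor in K (the same frame is also a K-frame).

S4, S5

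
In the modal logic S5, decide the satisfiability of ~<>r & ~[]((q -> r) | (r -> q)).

Unsatisfiable

1. ~<>r & ~[]((q -> r) | (r -> q)), 0
2. ~<>r, 0
3. ~[]((q -> r) | (r -> q)), 0
4. ~r, 0
5. ~((q -> r) | (r -> q)), 1
6. ~(q -> r), 1
7. ~(r -> q), 1
8. q, 1
9. ~r, 1
10. r, 1
11. ~q, 1
Accessibility: 0R0, 0R1, 1R0, 1R1
Branch closes: r and ~r both at 1.
All branches of the tableau close; one closing branch shown above.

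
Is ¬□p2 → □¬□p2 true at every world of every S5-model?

Valid in S5

Tableau for the negation ¬(¬□p2 → □¬□p2):
1. ¬(¬□p2 → □¬□p2), u
2. ¬□p2, u
3. ¬□¬□p2, u
4. ¬p2, v
5. □p2, w
6. p2, u
7. p2, v
Accessibility: uRu, uRv, uRw, vRu, vRv, vRw, wRu, wRv, wRw
Branch closes: p2 and ¬p2 both at v.
Every branch of the negation's tableau closes; the branch above is one of them.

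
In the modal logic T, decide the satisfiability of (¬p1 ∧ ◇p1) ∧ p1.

1. (¬p1 ∧ ◇p1) ∧ p1, 0
2. ¬p1 ∧ ◇p1, 0
3. p1, 0
4. ¬p1, 0
5. ◇p1, 0
Accessibility: 0R0
Branch closes: p1 and ¬p1 both at 0.
All branches of the tableau close; one closing branch shown above.

Unsatisfiable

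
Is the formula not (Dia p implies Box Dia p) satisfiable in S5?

Unsatisfiable

1. not (Dia p implies Box Dia p), w0
2. Dia p, w0
3. not Box Dia p, w0
4. p, w1
5. not Dia p, w2
6. not p, w0
7. not p, w1
Accessibility: w0Rw0, w0Rw1, w0Rw2, w1Rw0, w1Rw1, w1Rw2, w2Rw0, w2Rw1, w2Rw2
Branch closes: p and not p both at w1.
All branches of the tableau close; one closing branch shown above.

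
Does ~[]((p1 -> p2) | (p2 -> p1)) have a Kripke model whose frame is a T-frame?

Unsatisfiable (every branch closes)

1. ~[]((p1 -> p2) | (p2 -> p1)), u
2. ~((p1 -> p2) | (p2 -> p1)), v
3. ~(p1 -> p2), v
4. ~(p2 -> p1), v
5. p1, v
6. ~p2, v
7. p2, v
8. ~p1, v
Accessibility: uRu, uRv, vRv
Branch closes: p2 and ~p2 both at v.
Every branch closes; the branch above is one of them.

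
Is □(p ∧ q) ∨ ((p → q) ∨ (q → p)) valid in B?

Tableau for the negation ¬(□(p ∧ q) ∨ ((p → q) ∨ (q → p))):
1. ¬(□(p ∧ q) ∨ ((p → q) ∨ (q → p))), u
2. ¬□(p ∧ q), u   [¬∨-rule on 1]
3. ¬((p → q) ∨ (q → p)), u   [¬∨-rule on 1]
4. ¬(p → q), u   [¬∨-rule on 3]
5. ¬(q → p), u   [¬∨-rule on 3]
6. p, u   [¬→-rule on 4]
7. ¬q, u   [¬→-rule on 4]
8. q, u   [¬→-rule on 5]
9. ¬p, u   [¬→-rule on 5]
Accessibility: uRu
Branch closes: q and ¬q both at u.
All branches of the negation close; one closing branch shown above.

Valid in B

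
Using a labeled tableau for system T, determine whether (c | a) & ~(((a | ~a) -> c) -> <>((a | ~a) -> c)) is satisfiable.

Unsatisfiable

1. (c | a) & ~(((a | ~a) -> c) -> <>((a | ~a) -> c)), 0
2. c | a, 0
3. ~(((a | ~a) -> c) -> <>((a | ~a) -> c)), 0
4. (a | ~a) -> c, 0
5. ~<>((a | ~a) -> c), 0
6. ~((a | ~a) -> c), 0
7. a | ~a, 0
8. ~c, 0
9. a, 0
10. ~(a | ~a), 0
11. ~a, 0
Accessibility: 0R0
Branch closes: a and ~a both at 0.
All branches of the tableau close; one closing branch shown above.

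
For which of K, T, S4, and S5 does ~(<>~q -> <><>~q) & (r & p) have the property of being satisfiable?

K

T-tableau for the formula:
1. ~(<>~q -> <><>~q) & (r & p), u
2. ~(<>~q -> <><>~q), u   [&-rule on 1]
3. r & p, u   [&-rule on 1]
4. <>~q, u   [~->-rule on 2]
5. ~<><>~q, u   [~->-rule on 2]
6. r, u   [&-rule on 3]
7. p, u   [&-rule on 3]
8. ~<>~q, u   [~<>-rule on 5 via uRu]
9. q, u   [~<>-rule on 8 via uRu]
10. ~q, v   [<>-rule on 4: fresh world v, uRv]
11. ~<>~q, v   [~<>-rule on 5 via uRv]
12. q, v   [~<>-rule on 8 via uRv]
Accessibility: uRu, uRv, vRv
Branch closes: q and ~q both at v.
Every branch closes (one shown): unsatisfiable in T, hence also in S4, S5 (every S4/S5-frame is a T-frame).
K-tableau for the formula:
1. ~(<>~q -> <><>~q) & (r & p), u
2. ~(<>~q -> <><>~q), u   [&-rule on 1]
3. r & p, u   [&-rule on 1]
4. <>~q, u   [~->-rule on 2]
5. ~<><>~q, u   [~->-rule on 2]
6. r, u   [&-rule on 3]
7. p, u   [&-rule on 3]
8. ~q, v   [<>-rule on 4: fresh world v, uRv]
9. ~<>~q, v   [~<>-rule on 5 via uRv]
Accessibility: uRv
Complete open branch: satisfiable in K.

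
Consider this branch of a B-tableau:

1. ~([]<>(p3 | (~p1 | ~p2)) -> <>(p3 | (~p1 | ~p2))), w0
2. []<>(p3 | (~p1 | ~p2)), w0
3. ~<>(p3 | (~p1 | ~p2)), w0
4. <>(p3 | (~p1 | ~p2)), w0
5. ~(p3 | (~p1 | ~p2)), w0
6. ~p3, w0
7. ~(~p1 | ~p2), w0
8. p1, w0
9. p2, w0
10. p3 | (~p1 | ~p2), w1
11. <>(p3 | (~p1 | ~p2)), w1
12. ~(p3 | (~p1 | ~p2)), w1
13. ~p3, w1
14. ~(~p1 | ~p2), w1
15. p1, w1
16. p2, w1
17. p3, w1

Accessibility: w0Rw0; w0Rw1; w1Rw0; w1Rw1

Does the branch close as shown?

Both p3 and ~p3 appear at w1.

Closed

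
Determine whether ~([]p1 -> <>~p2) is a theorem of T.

Tableau for the negation []p1 -> <>~p2:
1. []p1 -> <>~p2, w0
2. <>~p2, w0   [->-rule on 1 (branches; this branch)]
3. ~p2, w1   [<>-rule on 2: fresh world w1, w0Rw1]
Accessibility: w0Rw0, w0Rw1, w1Rw1
The negation has an open branch (countermodel exists).

No, not valid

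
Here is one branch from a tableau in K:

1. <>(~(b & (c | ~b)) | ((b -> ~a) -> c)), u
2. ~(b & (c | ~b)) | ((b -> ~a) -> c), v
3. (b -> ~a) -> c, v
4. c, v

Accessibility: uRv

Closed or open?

No atom appears with both signs at the same world.

No, open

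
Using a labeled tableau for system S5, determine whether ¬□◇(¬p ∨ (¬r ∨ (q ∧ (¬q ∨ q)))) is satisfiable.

Satisfiable (open branch found)

1. ¬□◇(¬p ∨ (¬r ∨ (q ∧ (¬q ∨ q)))), 0
2. ¬◇(¬p ∨ (¬r ∨ (q ∧ (¬q ∨ q)))), 1   [¬□-rule on 1: fresh world 1, 0R1]
3. ¬(¬p ∨ (¬r ∨ (q ∧ (¬q ∨ q)))), 0   [¬◇-rule on 2 via 1R0]
4. p, 0   [¬∨-rule on 3]
5. ¬(¬r ∨ (q ∧ (¬q ∨ q))), 0   [¬∨-rule on 3]
6. r, 0   [¬∨-rule on 5]
7. ¬(q ∧ (¬q ∨ q)), 0   [¬∨-rule on 5]
8. ¬(¬p ∨ (¬r ∨ (q ∧ (¬q ∨ q)))), 1   [¬◇-rule on 2 via 1R1]
9. p, 1   [¬∨-rule on 8]
10. ¬(¬r ∨ (q ∧ (¬q ∨ q))), 1   [¬∨-rule on 8]
11. r, 1   [¬∨-rule on 10]
12. ¬(q ∧ (¬q ∨ q)), 1   [¬∨-rule on 10]
13. ¬q, 0   [¬∧-rule on 7 (branches; this branch)]
14. ¬q, 1   [¬∧-rule on 12 (branches; this branch)]
Accessibility: 0R0, 0R1, 1R0, 1R1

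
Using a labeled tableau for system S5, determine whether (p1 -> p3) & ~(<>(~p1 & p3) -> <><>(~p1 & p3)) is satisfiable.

Unsatisfiable

1. (p1 -> p3) & ~(<>(~p1 & p3) -> <><>(~p1 & p3)), w0
2. p1 -> p3, w0   [&-rule on 1]
3. ~(<>(~p1 & p3) -> <><>(~p1 & p3)), w0   [&-rule on 1]
4. <>(~p1 & p3), w0   [~->-rule on 3]
5. ~<><>(~p1 & p3), w0   [~->-rule on 3]
6. ~<>(~p1 & p3), w0   [~<>-rule on 5 via w0Rw0]
7. ~(~p1 & p3), w0   [~<>-rule on 6 via w0Rw0]
8. p3, w0   [->-rule on 2 (branches; this branch)]
9. p1, w0   [~&-rule on 7 (branches; this branch)]
10. ~p1 & p3, w1   [<>-rule on 4: fresh world w1, w0Rw1]
11. ~p1, w1   [&-rule on 10]
12. p3, w1   [&-rule on 10]
13. ~<>(~p1 & p3), w1   [~<>-rule on 5 via w0Rw1]
14. ~(~p1 & p3), w1   [~<>-rule on 6 via w0Rw1]
15. ~p3, w1   [~&-rule on 14 (branches; this branch)]
Accessibility: w0Rw0, w0Rw1, w1Rw0, w1Rw1
Branch closes: p3 and ~p3 both at w1.
(One branch shown.) All branches close.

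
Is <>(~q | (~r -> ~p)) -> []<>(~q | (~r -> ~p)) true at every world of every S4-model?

Tableau for the negation ~(<>(~q | (~r -> ~p)) -> []<>(~q | (~r -> ~p))):
1. ~(<>(~q | (~r -> ~p)) -> []<>(~q | (~r -> ~p))), w0
2. <>(~q | (~r -> ~p)), w0
3. ~[]<>(~q | (~r -> ~p)), w0
4. ~q | (~r -> ~p), w1
5. ~r -> ~p, w1
6. ~p, w1
7. ~<>(~q | (~r -> ~p)), w2
8. ~(~q | (~r -> ~p)), w2
9. q, w2
10. ~(~r -> ~p), w2
11. ~r, w2
12. p, w2
Accessibility: w0Rw0, w0Rw1, w0Rw2, w1Rw1, w2Rw2
The negation has an open branch (countermodel exists).

Not valid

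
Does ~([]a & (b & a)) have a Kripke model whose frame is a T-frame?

Satisfiable

1. ~([]a & (b & a)), w0
2. ~(b & a), w0   [~&-rule on 1 (branches; this branch)]
3. ~a, w0   [~&-rule on 2 (branches; this branch)]
Accessibility: w0Rw0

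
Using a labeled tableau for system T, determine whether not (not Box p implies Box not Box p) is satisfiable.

Yes, satisfiable

1. not (not Box p implies Box not Box p), 0
2. not Box p, 0
3. not Box not Box p, 0
4. not p, 1
5. Box p, 2
6. p, 2
Accessibility: 0R0, 0R1, 0R2, 1R1, 2R2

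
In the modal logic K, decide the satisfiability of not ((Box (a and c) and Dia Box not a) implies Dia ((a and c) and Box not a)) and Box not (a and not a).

No, unsatisfiable

1. not ((Box (a and c) and Dia Box not a) implies Dia ((a and c) and Box not a)) and Box not (a and not a), 0
2. not ((Box (a and c) and Dia Box not a) implies Dia ((a and c) and Box not a)), 0
3. Box not (a and not a), 0
4. Box (a and c) and Dia Box not a, 0
5. not Dia ((a and c) and Box not a), 0
6. Box (a and c), 0
7. Dia Box not a, 0
8. Box not a, 1
9. not (a and not a), 1
10. not ((a and c) and Box not a), 1
11. a and c, 1
12. a, 1
13. c, 1
14. not Box not a, 1
15. a, 2
16. not a, 2
Accessibility: 0R1, 1R2
Branch closes: a and not a both at 2.
All branches of the tableau close; one closing branch shown above.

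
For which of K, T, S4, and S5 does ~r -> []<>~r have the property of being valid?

S5

S4-tableau for the negation ~(~r -> []<>~r):
1. ~(~r -> []<>~r), u
2. ~r, u
3. ~[]<>~r, u
4. ~<>~r, v
5. r, v
Accessibility: uRu, uRv, vRv
Complete open branch: countermodel on an S4-frame, so not valid in S4, nor in K, T (the same frame is also a K-frame and a T-frame).
S5-tableau for the negation ~(~r -> []<>~r):
1. ~(~r -> []<>~r), u
2. ~r, u
3. ~[]<>~r, u
4. ~<>~r, v
5. r, u
Accessibility: uRu, uRv, vRu, vRv
Branch closes: r and ~r both at u.
Every branch closes (one shown): valid in S5.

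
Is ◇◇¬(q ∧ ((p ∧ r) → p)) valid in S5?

Tableau for the negation ¬◇◇¬(q ∧ ((p ∧ r) → p)):
1. ¬◇◇¬(q ∧ ((p ∧ r) → p)), 0
2. ¬◇¬(q ∧ ((p ∧ r) → p)), 0
3. q ∧ ((p ∧ r) → p), 0
4. q, 0
5. (p ∧ r) → p, 0
6. p, 0
Accessibility: 0R0
The negation has an open branch (countermodel exists).

No, not valid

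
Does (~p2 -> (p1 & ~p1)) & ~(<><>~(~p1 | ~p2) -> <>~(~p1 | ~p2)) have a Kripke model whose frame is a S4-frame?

Unsatisfiable (every branch closes)

1. (~p2 -> (p1 & ~p1)) & ~(<><>~(~p1 | ~p2) -> <>~(~p1 | ~p2)), w0
2. ~p2 -> (p1 & ~p1), w0   [&-rule on 1]
3. ~(<><>~(~p1 | ~p2) -> <>~(~p1 | ~p2)), w0   [&-rule on 1]
4. <><>~(~p1 | ~p2), w0   [~->-rule on 3]
5. ~<>~(~p1 | ~p2), w0   [~->-rule on 3]
6. ~p1 | ~p2, w0   [~<>-rule on 5 via w0Rw0]
7. p2, w0   [->-rule on 2 (branches; this branch)]
8. ~p1, w0   [|-rule on 6 (branches; this branch)]
9. <>~(~p1 | ~p2), w1   [<>-rule on 4: fresh world w1, w0Rw1]
10. ~p1 | ~p2, w1   [~<>-rule on 5 via w0Rw1]
11. ~p2, w1   [|-rule on 10 (branches; this branch)]
12. ~(~p1 | ~p2), w2   [<>-rule on 9: fresh world w2, w1Rw2]
13. p1, w2   [~|-rule on 12]
14. p2, w2   [~|-rule on 12]
15. ~p1 | ~p2, w2   [~<>-rule on 5 via w0Rw2]
16. ~p2, w2   [|-rule on 15 (branches; this branch)]
Accessibility: w0Rw0, w0Rw1, w0Rw2, w1Rw1, w1Rw2, w2Rw2
Branch closes: p2 and ~p2 both at w2.
(One branch shown.) All branches close.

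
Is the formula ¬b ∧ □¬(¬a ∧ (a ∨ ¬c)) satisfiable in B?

1. ¬b ∧ □¬(¬a ∧ (a ∨ ¬c)), w0
2. ¬b, w0   [∧-rule on 1]
3. □¬(¬a ∧ (a ∨ ¬c)), w0   [∧-rule on 1]
4. ¬(¬a ∧ (a ∨ ¬c)), w0   [□-rule on 3 via w0Rw0]
5. ¬(a ∨ ¬c), w0   [¬∧-rule on 4 (branches; this branch)]
6. ¬a, w0   [¬∨-rule on 5]
7. c, w0   [¬∨-rule on 5]
Accessibility: w0Rw0

Yes, satisfiable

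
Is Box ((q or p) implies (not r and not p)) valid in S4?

Tableau for the negation not Box ((q or p) implies (not r and not p)):
1. not Box ((q or p) implies (not r and not p)), 0
2. not ((q or p) implies (not r and not p)), 1
3. q or p, 1
4. not (not r and not p), 1
5. p, 1
Accessibility: 0R0, 0R1, 1R1
The negation has an open branch (countermodel exists).

Invalid (countermodel exists)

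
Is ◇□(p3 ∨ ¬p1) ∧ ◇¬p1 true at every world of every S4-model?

Invalid (countermodel exists)

Tableau for the negation ¬(◇□(p3 ∨ ¬p1) ∧ ◇¬p1):
1. ¬(◇□(p3 ∨ ¬p1) ∧ ◇¬p1), u
2. ¬◇¬p1, u   [¬∧-rule on 1 (branches; this branch)]
3. p1, u   [¬◇-rule on 2 via uRu]
Accessibility: uRu
The negation has an open branch (countermodel exists).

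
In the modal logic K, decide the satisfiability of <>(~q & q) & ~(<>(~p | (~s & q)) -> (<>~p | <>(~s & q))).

1. <>(~q & q) & ~(<>(~p | (~s & q)) -> (<>~p | <>(~s & q))), u
2. <>(~q & q), u   [&-rule on 1]
3. ~(<>(~p | (~s & q)) -> (<>~p | <>(~s & q))), u   [&-rule on 1]
4. <>(~p | (~s & q)), u   [~->-rule on 3]
5. ~(<>~p | <>(~s & q)), u   [~->-rule on 3]
6. ~<>~p, u   [~|-rule on 5]
7. ~<>(~s & q), u   [~|-rule on 5]
8. ~q & q, v   [<>-rule on 2: fresh world v, uRv]
9. ~q, v   [&-rule on 8]
10. q, v   [&-rule on 8]
Accessibility: uRv
Branch closes: q and ~q both at v.
(One branch shown.) All branches close.

Unsatisfiable (every branch closes)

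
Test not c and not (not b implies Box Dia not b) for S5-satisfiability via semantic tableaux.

Unsatisfiable (every branch closes)

1. not c and not (not b implies Box Dia not b), w0
2. not c, w0   [and-rule on 1]
3. not (not b implies Box Dia not b), w0   [and-rule on 1]
4. not b, w0   [neg-implies-rule on 3]
5. not Box Dia not b, w0   [neg-implies-rule on 3]
6. not Dia not b, w1   [neg-Box-rule on 5: fresh world w1, w0Rw1]
7. b, w0   [neg-Dia-rule on 6 via w1Rw0]
Accessibility: w0Rw0, w0Rw1, w1Rw0, w1Rw1
Branch closes: b and not b both at w0.
All branches of the tableau close; one closing branch shown above.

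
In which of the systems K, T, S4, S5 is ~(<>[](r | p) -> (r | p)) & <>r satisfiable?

S4-tableau for the formula:
1. ~(<>[](r | p) -> (r | p)) & <>r, w0
2. ~(<>[](r | p) -> (r | p)), w0
3. <>r, w0
4. <>[](r | p), w0
5. ~(r | p), w0
6. ~r, w0
7. ~p, w0
8. r, w1
9. [](r | p), w2
10. r | p, w2
11. p, w2
Accessibility: w0Rw0, w0Rw1, w0Rw2, w1Rw1, w2Rw2
Complete open branch: satisfiable in S4, hence also in K, T (this S4-model is also a K-model and a T-model).
S5-tableau for the formula:
1. ~(<>[](r | p) -> (r | p)) & <>r, w0
2. ~(<>[](r | p) -> (r | p)), w0
3. <>r, w0
4. <>[](r | p), w0
5. ~(r | p), w0
6. ~r, w0
7. ~p, w0
8. r, w1
9. [](r | p), w2
10. r | p, w0
11. r | p, w1
12. r | p, w2
13. p, w0
Accessibility: w0Rw0, w0Rw1, w0Rw2, w1Rw0, w1Rw1, w1Rw2, w2Rw0, w2Rw1, w2Rw2
Branch closes: p and ~p both at w0.
Every branch closes (one shown): unsatisfiable in S5.

K, T, S4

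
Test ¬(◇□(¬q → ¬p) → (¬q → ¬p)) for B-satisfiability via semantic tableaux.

No, unsatisfiable

1. ¬(◇□(¬q → ¬p) → (¬q → ¬p)), u
2. ◇□(¬q → ¬p), u
3. ¬(¬q → ¬p), u
4. ¬q, u
5. p, u
6. □(¬q → ¬p), v
7. ¬q → ¬p, u
8. ¬q → ¬p, v
9. ¬p, u
Accessibility: uRu, uRv, vRu, vRv
Branch closes: p and ¬p both at u.
All branches of the tableau close; one closing branch shown above.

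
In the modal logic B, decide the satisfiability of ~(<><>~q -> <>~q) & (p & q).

Satisfiable (open branch found)

1. ~(<><>~q -> <>~q) & (p & q), u
2. ~(<><>~q -> <>~q), u
3. p & q, u
4. <><>~q, u
5. ~<>~q, u
6. p, u
7. q, u
8. <>~q, v
9. q, v
10. ~q, w
Accessibility: uRu, uRv, vRu, vRv, vRw, wRv, wRw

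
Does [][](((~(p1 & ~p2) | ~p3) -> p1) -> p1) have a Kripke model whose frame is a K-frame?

Satisfiable

1. [][](((~(p1 & ~p2) | ~p3) -> p1) -> p1), w0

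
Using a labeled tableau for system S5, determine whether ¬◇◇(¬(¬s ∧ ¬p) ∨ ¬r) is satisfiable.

Satisfiable (open branch found)

1. ¬◇◇(¬(¬s ∧ ¬p) ∨ ¬r), u
2. ¬◇(¬(¬s ∧ ¬p) ∨ ¬r), u
3. ¬(¬(¬s ∧ ¬p) ∨ ¬r), u
4. ¬s ∧ ¬p, u
5. r, u
6. ¬s, u
7. ¬p, u
Accessibility: uRu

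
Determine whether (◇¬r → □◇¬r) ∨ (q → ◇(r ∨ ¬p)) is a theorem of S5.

Tableau for the negation ¬((◇¬r → □◇¬r) ∨ (q → ◇(r ∨ ¬p))):
1. ¬((◇¬r → □◇¬r) ∨ (q → ◇(r ∨ ¬p))), u
2. ¬(◇¬r → □◇¬r), u   [¬∨-rule on 1]
3. ¬(q → ◇(r ∨ ¬p)), u   [¬∨-rule on 1]
4. ◇¬r, u   [¬→-rule on 2]
5. ¬□◇¬r, u   [¬→-rule on 2]
6. q, u   [¬→-rule on 3]
7. ¬◇(r ∨ ¬p), u   [¬→-rule on 3]
8. ¬(r ∨ ¬p), u   [¬◇-rule on 7 via uRu]
9. ¬r, u   [¬∨-rule on 8]
10. p, u   [¬∨-rule on 8]
11. ¬r, v   [◇-rule on 4: fresh world v, uRv]
12. ¬(r ∨ ¬p), v   [¬◇-rule on 7 via uRv]
13. p, v   [¬∨-rule on 12]
14. ¬◇¬r, w   [¬□-rule on 5: fresh world w, uRw]
15. ¬(r ∨ ¬p), w   [¬◇-rule on 7 via uRw]
16. ¬r, w   [¬∨-rule on 15]
17. p, w   [¬∨-rule on 15]
18. r, u   [¬◇-rule on 14 via wRu]
Accessibility: uRu, uRv, uRw, vRu, vRv, vRw, wRu, wRv, wRw
Branch closes: r and ¬r both at u.
Every branch of the negation's tableau closes; the branch above is one of them.

Valid in S5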